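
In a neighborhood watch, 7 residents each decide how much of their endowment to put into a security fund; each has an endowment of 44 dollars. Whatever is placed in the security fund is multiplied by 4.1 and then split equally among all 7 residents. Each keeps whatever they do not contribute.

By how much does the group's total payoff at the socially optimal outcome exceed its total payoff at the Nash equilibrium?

Each contributed unit returns 4.1/7 = 0.5857 to its contributor — below 1 — so contributing 0 is dominant for every player. At the Nash equilibrium everyone keeps their 44, and the group total is 7 × 44 = 308.
Each contributed unit returns 4.100 to the group as a whole (0.5857 to each of 7 players), which exceeds 1, so the social optimum is full contribution: group total = 4.100 × 308 = 1262.80.
Efficiency loss = 1262.80 − 308 = 954.80.

954.80 dollars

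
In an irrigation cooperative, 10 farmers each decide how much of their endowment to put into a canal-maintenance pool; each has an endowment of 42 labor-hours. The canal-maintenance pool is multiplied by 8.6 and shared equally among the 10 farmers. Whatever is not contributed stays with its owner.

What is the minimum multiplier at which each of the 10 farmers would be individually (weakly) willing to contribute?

10

A contributed unit returns (multiplier)/10 to its contributor.
This reaches 1 exactly when the multiplier is 10.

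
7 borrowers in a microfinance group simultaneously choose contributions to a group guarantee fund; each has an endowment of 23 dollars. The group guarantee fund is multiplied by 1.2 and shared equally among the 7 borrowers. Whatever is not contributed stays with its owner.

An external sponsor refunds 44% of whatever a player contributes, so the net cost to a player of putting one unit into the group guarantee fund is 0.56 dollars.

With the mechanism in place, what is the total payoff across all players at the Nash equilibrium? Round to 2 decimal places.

161.00 dollars

With the mechanism, a contributed unit returns (1.2/7) / 0.56 = 0.3061 per unit of net cost — still below 1 — so contributing 0 remains dominant for every player.
Everyone keeps their endowment and the group total is 7 × 23 = 161.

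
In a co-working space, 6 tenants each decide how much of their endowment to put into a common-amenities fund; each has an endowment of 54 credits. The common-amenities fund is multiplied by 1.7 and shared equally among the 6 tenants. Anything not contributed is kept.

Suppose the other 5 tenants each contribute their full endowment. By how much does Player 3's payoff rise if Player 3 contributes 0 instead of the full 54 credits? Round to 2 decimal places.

Switching from a contribution of 54 to 0 lets Player 3 keep an extra 54 credits, but lowers the common-amenities fund by 54, which costs Player 3 their own share of that drop: 1.7/6 × 54 = 15.30.
Net gain = 54 − 15.30 = 38.70. The private return per contributed unit (0.2833) is below 1, so free-riding is indeed the best response regardless of what the others do.

38.70 credits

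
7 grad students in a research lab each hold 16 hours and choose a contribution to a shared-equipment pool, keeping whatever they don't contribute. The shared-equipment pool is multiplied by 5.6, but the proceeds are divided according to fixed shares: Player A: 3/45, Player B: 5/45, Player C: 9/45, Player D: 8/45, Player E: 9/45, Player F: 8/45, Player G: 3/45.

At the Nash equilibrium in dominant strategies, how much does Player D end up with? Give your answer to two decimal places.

Player j's private return per contributed unit is 5.6 × (j's share). Contributing is weakly dominant for j when that share is at least 1/5.6 = 0.1786, and contributing 0 is dominant otherwise.
Player C and Player E are above the threshold, contributing 16 each; the remaining 5 contribute 0. Total contributed: 32.
Player D keeps 16 and receives 5.6 × 32 × 8/45 = 31.86 from the shared-equipment pool, for a payoff of 47.86.

47.86 hours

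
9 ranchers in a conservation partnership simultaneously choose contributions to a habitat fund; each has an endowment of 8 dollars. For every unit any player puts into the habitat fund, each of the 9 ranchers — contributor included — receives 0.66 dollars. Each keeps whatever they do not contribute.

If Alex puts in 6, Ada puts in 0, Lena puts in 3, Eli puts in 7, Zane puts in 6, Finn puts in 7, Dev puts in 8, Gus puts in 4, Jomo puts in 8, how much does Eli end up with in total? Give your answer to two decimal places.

33.34 dollars

Total contributed: 6 + 0 + 3 + 7 + 6 + 7 + 8 + 4 + 8 = 49.
Each receives 0.66 × 49 = 32.34 from the habitat fund.
Eli keeps 8 − 7 = 1, so Eli's payoff is 1 + 32.34 = 33.34.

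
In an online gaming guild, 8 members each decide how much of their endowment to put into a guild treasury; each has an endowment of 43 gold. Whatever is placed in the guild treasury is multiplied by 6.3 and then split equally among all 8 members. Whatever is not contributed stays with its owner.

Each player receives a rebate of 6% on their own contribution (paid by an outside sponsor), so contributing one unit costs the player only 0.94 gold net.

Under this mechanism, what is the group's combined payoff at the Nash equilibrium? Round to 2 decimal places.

344.00 gold

With the mechanism, a contributed unit returns (6.3/8) / 0.94 = 0.8378 per unit of net cost — still below 1 — so contributing 0 remains dominant for every player.
Everyone keeps their endowment and the group total is 8 × 43 = 344.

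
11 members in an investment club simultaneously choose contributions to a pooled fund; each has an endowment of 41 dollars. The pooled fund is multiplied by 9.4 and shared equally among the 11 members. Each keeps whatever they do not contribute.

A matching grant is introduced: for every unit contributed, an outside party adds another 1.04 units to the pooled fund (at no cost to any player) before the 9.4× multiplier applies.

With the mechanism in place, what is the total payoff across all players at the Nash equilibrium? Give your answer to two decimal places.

With the mechanism, a contributed unit returns 9.4 × 2.04 / 11 = 1.7433 per unit of net cost to the contributor — now above 1 — so contributing fully is weakly dominant for every player.
At the Nash equilibrium everyone contributes 41. Group total payoff = 9.4 × 2.04 × 451 = 8648.38.

8648.38 dollars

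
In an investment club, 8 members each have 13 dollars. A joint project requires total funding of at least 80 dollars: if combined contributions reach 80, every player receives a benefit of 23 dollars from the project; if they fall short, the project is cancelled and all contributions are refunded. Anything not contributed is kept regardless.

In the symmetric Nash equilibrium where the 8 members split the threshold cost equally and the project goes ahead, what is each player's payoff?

26 dollars

Equal share of the threshold: 80/8 = 10.
At this profile no one gains by cutting their contribution: any cut drops the total below 80, the project is cancelled, contributions are refunded, and the deviator ends with 13, which is less than 13 − 10 + 23 = 26. Contributing more than 10 just wastes the excess. So contributing exactly 10 is a best response.
Each player's payoff: 13 − 10 + 23 = 26.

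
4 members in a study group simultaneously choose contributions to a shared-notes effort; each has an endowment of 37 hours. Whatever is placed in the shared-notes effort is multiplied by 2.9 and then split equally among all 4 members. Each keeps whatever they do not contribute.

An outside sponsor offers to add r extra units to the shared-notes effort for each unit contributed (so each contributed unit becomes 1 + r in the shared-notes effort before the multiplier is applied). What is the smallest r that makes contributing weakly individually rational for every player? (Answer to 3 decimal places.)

With matching at rate r, one contributed unit becomes (1 + r) in the shared-notes effort and returns 2.9 × (1 + r) / 4 to the contributor.
Setting this equal to 1: 1 + r = 4/2.9 = 1.3793.
So the minimum matching rate is r = 1.3793 − 1 = 0.379.

0.379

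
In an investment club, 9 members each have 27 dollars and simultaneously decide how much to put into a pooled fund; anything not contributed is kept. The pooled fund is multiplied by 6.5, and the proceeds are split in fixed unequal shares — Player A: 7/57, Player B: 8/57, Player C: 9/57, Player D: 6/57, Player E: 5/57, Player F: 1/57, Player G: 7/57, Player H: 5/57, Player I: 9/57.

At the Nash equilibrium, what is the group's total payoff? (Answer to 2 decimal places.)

540.00 dollars

Player j's private return per contributed unit is 6.5 × (j's share). Contributing is weakly dominant for j when that share is at least 1/6.5 = 0.1538, and contributing 0 is dominant otherwise.
Player C and Player I clear that bar, contributing 27 each; the remaining 7 contribute 0. Total contributed: 54.
The pooled fund pays out 6.5 × 54 = 351.00 in total (split across the unequal shares, but the aggregate is all that matters for the group sum).
The 7 free-riders keep 27 each, adding 189. Group total = 189 + 351.00 = 540.00.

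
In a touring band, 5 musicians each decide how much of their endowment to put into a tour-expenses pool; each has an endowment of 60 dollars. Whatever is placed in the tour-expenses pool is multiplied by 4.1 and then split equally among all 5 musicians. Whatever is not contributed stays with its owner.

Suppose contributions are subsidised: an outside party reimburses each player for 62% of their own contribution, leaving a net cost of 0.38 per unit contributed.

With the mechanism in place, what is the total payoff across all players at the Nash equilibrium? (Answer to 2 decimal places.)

Under the mechanism each unit contributed yields (4.1/5) / 0.38 = 2.1579 back to its contributor per unit of net cost, which exceeds 1, making full contribution the dominant choice for everyone.
At the Nash equilibrium everyone contributes 60. Group total payoff = 5 × (60 × 0.62 + 4.1 × 60) = 1416.00.

1416.00 dollars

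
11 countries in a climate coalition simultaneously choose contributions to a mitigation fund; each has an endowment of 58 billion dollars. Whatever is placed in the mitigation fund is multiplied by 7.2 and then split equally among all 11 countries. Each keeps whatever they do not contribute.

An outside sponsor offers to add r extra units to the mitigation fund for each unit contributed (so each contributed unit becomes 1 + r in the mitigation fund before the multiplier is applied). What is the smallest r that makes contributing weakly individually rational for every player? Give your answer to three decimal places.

0.528

With matching at rate r, one contributed unit becomes (1 + r) in the mitigation fund and returns 7.2 × (1 + r) / 11 to the contributor.
Setting this equal to 1: 1 + r = 11/7.2 = 1.5278.
So the minimum matching rate is r = 1.5278 − 1 = 0.528.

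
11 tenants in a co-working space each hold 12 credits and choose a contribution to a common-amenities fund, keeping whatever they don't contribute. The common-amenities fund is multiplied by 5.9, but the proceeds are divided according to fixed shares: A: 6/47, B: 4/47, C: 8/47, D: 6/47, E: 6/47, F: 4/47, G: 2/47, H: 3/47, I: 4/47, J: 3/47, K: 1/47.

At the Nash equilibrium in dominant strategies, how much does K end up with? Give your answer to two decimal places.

13.51 credits

Player j's private return per contributed unit is 5.9 × (j's share). Contributing is weakly dominant for j when that share is at least 1/5.9 = 0.1695, and contributing 0 is dominant otherwise.
C alone (share 8/47) is above the threshold, contributing 12; the remaining 10 contribute 0. Total contributed: 12.
K keeps 12 and receives 5.9 × 12 × 1/47 = 1.51 from the common-amenities fund, for a payoff of 13.51.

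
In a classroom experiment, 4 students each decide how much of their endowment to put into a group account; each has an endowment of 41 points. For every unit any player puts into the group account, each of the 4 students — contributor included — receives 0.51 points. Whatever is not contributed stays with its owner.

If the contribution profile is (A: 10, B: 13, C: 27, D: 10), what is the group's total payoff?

226.40 points

Total contributed: 10 + 13 + 27 + 10 = 60; total kept: 4 × 41 − 60 = 104.
The group account pays out 0.51 × 4 × 60 = 122.40 in aggregate.
Group total = 104 + 122.40 = 226.40.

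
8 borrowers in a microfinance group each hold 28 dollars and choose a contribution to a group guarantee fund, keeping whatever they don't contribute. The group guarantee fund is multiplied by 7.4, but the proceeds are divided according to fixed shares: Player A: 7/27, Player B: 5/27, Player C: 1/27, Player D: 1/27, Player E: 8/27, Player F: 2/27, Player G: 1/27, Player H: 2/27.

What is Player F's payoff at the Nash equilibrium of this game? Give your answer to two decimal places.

For player j, contributing a unit is worthwhile iff 7.4 × (j's share) ≥ 1, i.e. iff j's share is at least 0.1351.
Player A, Player B and Player E are above the threshold, contributing 28 each; the remaining 5 contribute 0. Total contributed: 84.
Player F keeps 28 and receives 7.4 × 84 × 2/27 = 46.04 from the group guarantee fund, for a payoff of 74.04.

74.04 dollars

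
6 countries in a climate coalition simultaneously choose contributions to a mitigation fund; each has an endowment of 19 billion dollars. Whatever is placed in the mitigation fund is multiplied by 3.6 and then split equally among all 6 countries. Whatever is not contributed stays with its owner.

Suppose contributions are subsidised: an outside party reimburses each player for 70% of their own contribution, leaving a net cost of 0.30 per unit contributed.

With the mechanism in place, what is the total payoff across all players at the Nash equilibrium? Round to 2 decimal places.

Under the mechanism each unit contributed yields (3.6/6) / 0.30 = 2.0000 back to its contributor per unit of net cost, which exceeds 1, making full contribution the dominant choice for everyone.
So the Nash equilibrium is full contribution by all 6; the group earns 6 × (19 × 0.70 + 3.6 × 19) = 490.20.

490.20 billion dollars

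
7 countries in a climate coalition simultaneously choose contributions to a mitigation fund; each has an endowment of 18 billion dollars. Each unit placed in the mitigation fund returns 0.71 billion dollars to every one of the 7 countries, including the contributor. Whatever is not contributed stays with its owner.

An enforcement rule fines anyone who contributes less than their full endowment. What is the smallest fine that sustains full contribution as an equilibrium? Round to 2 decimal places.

5.22 billion dollars

Given the others contribute fully, the best deviation is to contribute 0 (any partial contribution still incurs the fine and gives up units whose private return 0.71 is below 1).
Deviating from 18 to 0 saves 18 billion dollars but forfeits the deviator's share of the drop in the mitigation fund: 0.71 × 18 = 12.78.
So the deviation gain is 18 − 12.78 = 5.22, and the fine must be at least 5.22 billion dollars to wipe it out.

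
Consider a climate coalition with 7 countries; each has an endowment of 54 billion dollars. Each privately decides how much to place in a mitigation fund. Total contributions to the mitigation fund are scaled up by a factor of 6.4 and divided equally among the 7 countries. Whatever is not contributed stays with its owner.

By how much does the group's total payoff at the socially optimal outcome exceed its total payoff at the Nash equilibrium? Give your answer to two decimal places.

Each contributed unit returns 6.4/7 = 0.9143 to its contributor — below 1 — so contributing 0 is dominant for every player. At the Nash equilibrium everyone keeps their 54, and the group total is 7 × 54 = 378.
Each contributed unit returns 6.400 to the group as a whole (0.9143 to each of 7 players), which exceeds 1, so the social optimum is full contribution: group total = 6.400 × 378 = 2419.20.
Efficiency loss = 2419.20 − 378 = 2041.20.

2041.20 billion dollars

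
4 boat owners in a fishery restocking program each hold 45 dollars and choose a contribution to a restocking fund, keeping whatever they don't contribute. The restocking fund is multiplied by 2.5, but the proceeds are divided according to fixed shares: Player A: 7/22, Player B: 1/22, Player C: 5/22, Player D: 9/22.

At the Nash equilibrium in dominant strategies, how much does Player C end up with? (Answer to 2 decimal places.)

70.57 dollars

For player j, contributing a unit is worthwhile iff 2.5 × (j's share) ≥ 1, i.e. iff j's share is at least 0.4000.
The only share above 0.4000 is Player D's 9/22, contributing 45; the remaining 3 contribute 0. Total contributed: 45.
Player C keeps 45 and receives 2.5 × 45 × 5/22 = 25.57 from the restocking fund, for a payoff of 70.57.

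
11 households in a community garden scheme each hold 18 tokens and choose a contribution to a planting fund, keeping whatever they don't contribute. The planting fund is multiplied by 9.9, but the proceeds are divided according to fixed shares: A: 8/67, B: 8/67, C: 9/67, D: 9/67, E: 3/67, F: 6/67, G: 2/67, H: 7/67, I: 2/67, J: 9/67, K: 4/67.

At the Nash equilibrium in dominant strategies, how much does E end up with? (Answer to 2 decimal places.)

For player j, contributing a unit is worthwhile iff 9.9 × (j's share) ≥ 1, i.e. iff j's share is at least 0.1010.
A, B, C, D, H and J are above the threshold, contributing 18 each; the remaining 5 contribute 0. Total contributed: 108.
E keeps 18 and receives 9.9 × 108 × 3/67 = 47.87 from the planting fund, for a payoff of 65.87.

65.87 tokens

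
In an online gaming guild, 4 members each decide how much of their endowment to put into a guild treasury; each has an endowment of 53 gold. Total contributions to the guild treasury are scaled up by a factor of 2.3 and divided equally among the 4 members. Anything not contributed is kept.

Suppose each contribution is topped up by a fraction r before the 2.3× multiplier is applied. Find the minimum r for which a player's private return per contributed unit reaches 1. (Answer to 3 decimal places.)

With matching at rate r, one contributed unit becomes (1 + r) in the guild treasury and returns 2.3 × (1 + r) / 4 to the contributor.
Setting this equal to 1: 1 + r = 4/2.3 = 1.7391.
So the minimum matching rate is r = 1.7391 − 1 = 0.739.

0.739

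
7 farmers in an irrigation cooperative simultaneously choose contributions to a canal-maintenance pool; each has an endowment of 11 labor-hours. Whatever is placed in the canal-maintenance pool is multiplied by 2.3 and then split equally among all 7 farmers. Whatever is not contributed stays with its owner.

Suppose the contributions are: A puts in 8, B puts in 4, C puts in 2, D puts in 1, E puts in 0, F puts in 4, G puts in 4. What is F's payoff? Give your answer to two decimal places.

Total contributed: 8 + 4 + 2 + 1 + 0 + 4 + 4 = 23.
Each receives 2.3 × 23 / 7 = 7.56 from the canal-maintenance pool.
F keeps 11 − 4 = 7, so F's payoff is 7 + 7.56 = 14.56.

14.56 labor-hours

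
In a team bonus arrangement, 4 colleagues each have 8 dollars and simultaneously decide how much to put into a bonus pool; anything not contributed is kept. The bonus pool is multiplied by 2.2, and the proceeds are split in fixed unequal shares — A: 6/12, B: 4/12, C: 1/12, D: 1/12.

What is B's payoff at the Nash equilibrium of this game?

For player j, contributing a unit is worthwhile iff 2.2 × (j's share) ≥ 1, i.e. iff j's share is at least 0.4545.
A alone (share 6/12) is above the threshold, contributing 8; the remaining 3 contribute 0. Total contributed: 8.
B keeps 8 and receives 2.2 × 8 × 4/12 = 5.87 from the bonus pool, for a payoff of 13.87.

13.87 dollars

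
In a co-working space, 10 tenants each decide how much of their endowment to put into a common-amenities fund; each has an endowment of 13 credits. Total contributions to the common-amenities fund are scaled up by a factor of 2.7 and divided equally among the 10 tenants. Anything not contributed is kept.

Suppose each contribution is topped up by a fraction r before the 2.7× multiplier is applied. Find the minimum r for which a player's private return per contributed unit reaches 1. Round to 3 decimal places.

2.704

With matching at rate r, one contributed unit becomes (1 + r) in the common-amenities fund and returns 2.7 × (1 + r) / 10 to the contributor.
Setting this equal to 1: 1 + r = 10/2.7 = 3.7037.
So the minimum matching rate is r = 3.7037 − 1 = 2.704.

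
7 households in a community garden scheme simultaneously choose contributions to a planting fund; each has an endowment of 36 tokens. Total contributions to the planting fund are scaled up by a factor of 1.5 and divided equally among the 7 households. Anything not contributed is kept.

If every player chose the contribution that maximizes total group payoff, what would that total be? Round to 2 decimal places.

378.00 tokens

Each contributed unit returns 1.500 to the group as a whole (0.2143 to each of 7 players), which exceeds 1, so the social optimum is full contribution: group total = 1.500 × 252 = 378.00.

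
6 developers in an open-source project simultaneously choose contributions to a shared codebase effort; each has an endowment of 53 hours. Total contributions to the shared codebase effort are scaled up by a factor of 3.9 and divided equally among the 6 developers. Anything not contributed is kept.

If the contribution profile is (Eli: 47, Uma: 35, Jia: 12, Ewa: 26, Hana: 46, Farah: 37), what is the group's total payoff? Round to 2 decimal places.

Total contributed: 47 + 35 + 12 + 26 + 46 + 37 = 203; total kept: 6 × 53 − 203 = 115.
The shared codebase effort pays out 3.9 × 203 = 791.70 in aggregate.
Group total = 115 + 791.70 = 906.70.

906.70 hours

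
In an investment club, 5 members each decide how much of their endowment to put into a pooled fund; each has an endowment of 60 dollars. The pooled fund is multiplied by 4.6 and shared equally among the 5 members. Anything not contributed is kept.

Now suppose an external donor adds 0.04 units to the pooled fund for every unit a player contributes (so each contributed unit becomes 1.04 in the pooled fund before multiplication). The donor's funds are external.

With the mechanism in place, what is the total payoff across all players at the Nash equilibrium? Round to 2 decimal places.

Even with the mechanism, each unit contributed returns only 4.6 × 1.04 / 5 = 0.9568 per unit of net cost, so contributing nothing is still dominant.
Everyone keeps their endowment and the group total is 5 × 60 = 300.

300.00 dollars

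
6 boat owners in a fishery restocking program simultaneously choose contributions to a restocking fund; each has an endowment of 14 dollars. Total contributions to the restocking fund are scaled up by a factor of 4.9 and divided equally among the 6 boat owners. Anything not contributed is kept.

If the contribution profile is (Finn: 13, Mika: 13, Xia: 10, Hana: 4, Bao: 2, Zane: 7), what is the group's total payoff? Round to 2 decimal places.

275.10 dollars

Total contributed: 13 + 13 + 10 + 4 + 2 + 7 = 49; total kept: 6 × 14 − 49 = 35.
The restocking fund pays out 4.9 × 49 = 240.10 in aggregate.
Group total = 35 + 240.10 = 275.10.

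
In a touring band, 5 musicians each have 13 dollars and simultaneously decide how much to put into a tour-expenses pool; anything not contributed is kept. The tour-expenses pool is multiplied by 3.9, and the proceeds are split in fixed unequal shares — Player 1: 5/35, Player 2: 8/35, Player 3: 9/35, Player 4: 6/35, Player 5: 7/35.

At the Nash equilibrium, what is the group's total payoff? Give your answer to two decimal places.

102.70 dollars

Each unit j contributes comes back to j as 3.9 × (j's share), so j prefers to contribute only if that share exceeds 1/3.9 = 0.2564; otherwise keeping the unit dominates.
The only share above 0.2564 is Player 3's 9/35, contributing 13; the remaining 4 contribute 0. Total contributed: 13.
The tour-expenses pool pays out 3.9 × 13 = 50.70 in total (split across the unequal shares, but the aggregate is all that matters for the group sum).
The 4 free-riders keep 13 each, adding 52. Group total = 52 + 50.70 = 102.70.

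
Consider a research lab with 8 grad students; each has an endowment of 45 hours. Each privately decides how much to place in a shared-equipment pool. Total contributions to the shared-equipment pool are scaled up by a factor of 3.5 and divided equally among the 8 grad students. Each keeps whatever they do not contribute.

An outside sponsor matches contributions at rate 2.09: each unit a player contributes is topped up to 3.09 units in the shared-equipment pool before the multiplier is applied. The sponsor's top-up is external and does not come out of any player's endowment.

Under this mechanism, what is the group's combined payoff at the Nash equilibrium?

3893.40 hours

Under the mechanism each unit contributed yields 3.5 × 3.09 / 8 = 1.3519 back to its contributor per unit of net cost, which exceeds 1, making full contribution the dominant choice for everyone.
At the Nash equilibrium everyone contributes 45. Group total payoff = 3.5 × 3.09 × 360 = 3893.40.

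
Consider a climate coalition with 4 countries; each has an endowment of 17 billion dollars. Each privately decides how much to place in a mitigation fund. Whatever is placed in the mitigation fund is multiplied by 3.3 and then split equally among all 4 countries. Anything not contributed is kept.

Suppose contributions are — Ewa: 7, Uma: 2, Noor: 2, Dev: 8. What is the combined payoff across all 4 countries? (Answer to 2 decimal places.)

111.70 billion dollars

Total contributed: 7 + 2 + 2 + 8 = 19; total kept: 4 × 17 − 19 = 49.
The mitigation fund pays out 3.3 × 19 = 62.70 in aggregate.
Group total = 49 + 62.70 = 111.70.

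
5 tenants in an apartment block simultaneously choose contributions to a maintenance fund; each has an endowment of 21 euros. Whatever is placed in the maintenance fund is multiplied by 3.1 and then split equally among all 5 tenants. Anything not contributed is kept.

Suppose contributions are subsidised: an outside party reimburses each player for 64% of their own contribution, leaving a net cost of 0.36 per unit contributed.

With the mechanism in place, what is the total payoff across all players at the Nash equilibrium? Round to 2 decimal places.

392.70 euros

With the mechanism, a contributed unit returns (3.1/5) / 0.36 = 1.7222 per unit of net cost to the contributor — now above 1 — so contributing fully is weakly dominant for every player.
So the Nash equilibrium is full contribution by all 5; the group earns 5 × (21 × 0.64 + 3.1 × 21) = 392.70.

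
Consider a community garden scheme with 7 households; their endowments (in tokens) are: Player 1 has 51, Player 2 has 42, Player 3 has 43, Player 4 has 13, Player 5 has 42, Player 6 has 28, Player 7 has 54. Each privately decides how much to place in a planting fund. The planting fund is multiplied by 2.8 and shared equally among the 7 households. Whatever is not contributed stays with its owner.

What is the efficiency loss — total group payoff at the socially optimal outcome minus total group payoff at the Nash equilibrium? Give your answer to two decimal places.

The private return per contributed unit is 2.8/7 = 0.4000 < 1 for every player regardless of endowment, so the Nash equilibrium is zero contribution and the group total is Σ E_j = 51 + 42 + 43 + 13 + 42 + 28 + 54 = 273.
Each contributed unit returns 2.800 to the group, so the social optimum is full contribution by everyone: group total = 2.800 × 273 = 764.40.
Efficiency loss = (2.800 − 1) × 273 = 491.40.

491.40 tokens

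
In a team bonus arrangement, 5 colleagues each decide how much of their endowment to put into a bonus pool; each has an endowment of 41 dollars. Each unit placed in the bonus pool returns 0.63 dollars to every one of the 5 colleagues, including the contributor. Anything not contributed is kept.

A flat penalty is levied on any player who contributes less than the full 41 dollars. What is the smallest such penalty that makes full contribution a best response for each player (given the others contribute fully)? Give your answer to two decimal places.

15.17 dollars

Given the others contribute fully, the best deviation is to contribute 0 (any partial contribution still incurs the fine and gives up units whose private return 0.63 is below 1).
Deviating from 41 to 0 saves 41 dollars but forfeits the deviator's share of the drop in the bonus pool: 0.63 × 41 = 25.83.
So the deviation gain is 41 − 25.83 = 15.17, and the fine must be at least 15.17 dollars to wipe it out.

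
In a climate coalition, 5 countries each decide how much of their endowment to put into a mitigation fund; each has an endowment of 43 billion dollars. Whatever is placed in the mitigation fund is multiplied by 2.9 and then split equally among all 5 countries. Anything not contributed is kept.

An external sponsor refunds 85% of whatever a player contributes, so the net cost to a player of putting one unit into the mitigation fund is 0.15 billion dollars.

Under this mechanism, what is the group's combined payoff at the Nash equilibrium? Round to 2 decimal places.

806.25 billion dollars

With the mechanism, a contributed unit returns (2.9/5) / 0.15 = 3.8667 per unit of net cost to the contributor — now above 1 — so contributing fully is weakly dominant for every player.
At the Nash equilibrium everyone contributes 43. Group total payoff = 5 × (43 × 0.85 + 2.9 × 43) = 806.25.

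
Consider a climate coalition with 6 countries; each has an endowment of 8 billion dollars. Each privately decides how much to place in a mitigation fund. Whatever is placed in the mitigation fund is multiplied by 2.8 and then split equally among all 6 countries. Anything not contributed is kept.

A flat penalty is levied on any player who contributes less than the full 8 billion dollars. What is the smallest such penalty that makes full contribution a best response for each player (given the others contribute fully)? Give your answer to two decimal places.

4.27 billion dollars

Given the others contribute fully, the best deviation is to contribute 0 (any partial contribution still incurs the fine and gives up units whose private return 0.4667 is below 1).
Deviating from 8 to 0 saves 8 billion dollars but forfeits the deviator's share of the drop in the mitigation fund: 2.8/6 × 8 = 3.73.
So the deviation gain is 8 − 3.73 = 4.27, and the fine must be at least 4.27 billion dollars to wipe it out.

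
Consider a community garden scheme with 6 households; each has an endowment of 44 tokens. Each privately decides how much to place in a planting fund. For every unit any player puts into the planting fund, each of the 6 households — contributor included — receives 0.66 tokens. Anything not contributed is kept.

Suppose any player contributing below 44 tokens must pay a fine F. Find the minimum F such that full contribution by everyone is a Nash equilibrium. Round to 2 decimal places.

Given the others contribute fully, the best deviation is to contribute 0 (any partial contribution still incurs the fine and gives up units whose private return 0.66 is below 1).
Deviating from 44 to 0 saves 44 tokens but forfeits the deviator's share of the drop in the planting fund: 0.66 × 44 = 29.04.
So the deviation gain is 44 − 29.04 = 14.96, and the fine must be at least 14.96 tokens to wipe it out.

14.96 tokens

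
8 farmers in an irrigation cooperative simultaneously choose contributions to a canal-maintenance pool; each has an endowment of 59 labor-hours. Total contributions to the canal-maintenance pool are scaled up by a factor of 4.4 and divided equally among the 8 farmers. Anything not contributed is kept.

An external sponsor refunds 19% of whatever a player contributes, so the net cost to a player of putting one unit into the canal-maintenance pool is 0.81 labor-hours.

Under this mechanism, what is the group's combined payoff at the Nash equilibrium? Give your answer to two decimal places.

472.00 labor-hours

Even with the mechanism, each unit contributed returns only (4.4/8) / 0.81 = 0.6790 per unit of net cost, so contributing nothing is still dominant.
At the Nash equilibrium no one contributes; group total payoff = 8 × 59 = 472.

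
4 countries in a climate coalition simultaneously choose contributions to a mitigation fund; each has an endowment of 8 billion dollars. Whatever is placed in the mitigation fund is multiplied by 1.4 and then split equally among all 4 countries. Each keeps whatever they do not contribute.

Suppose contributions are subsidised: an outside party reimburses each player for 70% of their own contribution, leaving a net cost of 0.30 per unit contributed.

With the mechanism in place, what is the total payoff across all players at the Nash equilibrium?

67.20 billion dollars

The effective private return per unit is now (1.4/4) / 0.30 = 1.1667 > 1, so every player's dominant strategy flips to full contribution.
So the Nash equilibrium is full contribution by all 4; the group earns 4 × (8 × 0.70 + 1.4 × 8) = 67.20.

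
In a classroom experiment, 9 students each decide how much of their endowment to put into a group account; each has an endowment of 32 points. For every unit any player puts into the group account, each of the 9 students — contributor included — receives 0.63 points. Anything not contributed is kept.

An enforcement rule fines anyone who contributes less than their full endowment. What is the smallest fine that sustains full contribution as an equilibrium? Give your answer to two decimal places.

11.84 points

Given the others contribute fully, the best deviation is to contribute 0 (any partial contribution still incurs the fine and gives up units whose private return 0.63 is below 1).
Deviating from 32 to 0 saves 32 points but forfeits the deviator's share of the drop in the group account: 0.63 × 32 = 20.16.
So the deviation gain is 32 − 20.16 = 11.84, and the fine must be at least 11.84 points to wipe it out.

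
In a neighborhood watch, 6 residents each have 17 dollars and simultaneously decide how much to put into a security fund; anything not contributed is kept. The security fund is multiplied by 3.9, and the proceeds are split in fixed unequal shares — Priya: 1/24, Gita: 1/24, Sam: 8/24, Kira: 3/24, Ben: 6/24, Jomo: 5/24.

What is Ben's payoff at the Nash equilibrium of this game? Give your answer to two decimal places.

33.58 dollars

Player j's private return per contributed unit is 3.9 × (j's share). Contributing is weakly dominant for j when that share is at least 1/3.9 = 0.2564, and contributing 0 is dominant otherwise.
The only share above 0.2564 is Sam's 8/24, contributing 17; the remaining 5 contribute 0. Total contributed: 17.
Ben keeps 17 and receives 3.9 × 17 × 6/24 = 16.58 from the security fund, for a payoff of 33.58.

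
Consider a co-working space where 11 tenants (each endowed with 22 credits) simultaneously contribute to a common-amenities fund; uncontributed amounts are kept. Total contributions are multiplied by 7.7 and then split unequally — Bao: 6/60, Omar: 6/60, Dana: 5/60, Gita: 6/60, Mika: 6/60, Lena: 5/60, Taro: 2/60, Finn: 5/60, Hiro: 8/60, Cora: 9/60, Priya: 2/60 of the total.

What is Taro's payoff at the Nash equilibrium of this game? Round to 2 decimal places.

33.29 credits

Each unit j contributes comes back to j as 7.7 × (j's share), so j prefers to contribute only if that share exceeds 1/7.7 = 0.1299; otherwise keeping the unit dominates.
Hiro and Cora clear that bar, contributing 22 each; the remaining 9 contribute 0. Total contributed: 44.
Taro keeps 22 and receives 7.7 × 44 × 2/60 = 11.29 from the common-amenities fund, for a payoff of 33.29.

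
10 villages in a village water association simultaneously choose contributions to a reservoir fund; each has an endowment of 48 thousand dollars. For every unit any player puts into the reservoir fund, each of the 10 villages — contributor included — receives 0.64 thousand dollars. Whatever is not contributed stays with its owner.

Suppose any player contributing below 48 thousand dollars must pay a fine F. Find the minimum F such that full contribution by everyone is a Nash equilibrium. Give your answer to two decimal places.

17.28 thousand dollars

Given the others contribute fully, the best deviation is to contribute 0 (any partial contribution still incurs the fine and gives up units whose private return 0.64 is below 1).
Deviating from 48 to 0 saves 48 thousand dollars but forfeits the deviator's share of the drop in the reservoir fund: 0.64 × 48 = 30.72.
So the deviation gain is 48 − 30.72 = 17.28, and the fine must be at least 17.28 thousand dollars to wipe it out.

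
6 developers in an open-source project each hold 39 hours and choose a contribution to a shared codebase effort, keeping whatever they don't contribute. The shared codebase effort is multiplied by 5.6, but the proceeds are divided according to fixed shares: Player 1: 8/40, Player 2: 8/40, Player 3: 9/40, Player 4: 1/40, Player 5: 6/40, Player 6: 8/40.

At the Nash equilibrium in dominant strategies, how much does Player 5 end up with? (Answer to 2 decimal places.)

170.04 hours

A player with share s gets back 5.6·s per unit contributed, so full contribution is dominant for anyone with s > 1/5.6 = 0.1786 and zero contribution is dominant for anyone below.
Player 1, Player 2, Player 3 and Player 6 clear that bar, contributing 39 each; the remaining 2 contribute 0. Total contributed: 156.
Player 5 keeps 39 and receives 5.6 × 156 × 6/40 = 131.04 from the shared codebase effort, for a payoff of 170.04.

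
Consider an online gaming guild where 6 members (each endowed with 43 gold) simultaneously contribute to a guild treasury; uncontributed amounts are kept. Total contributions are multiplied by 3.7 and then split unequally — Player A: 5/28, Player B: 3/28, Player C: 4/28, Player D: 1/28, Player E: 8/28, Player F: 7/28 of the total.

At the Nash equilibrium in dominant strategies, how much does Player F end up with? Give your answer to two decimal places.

Each unit j contributes comes back to j as 3.7 × (j's share), so j prefers to contribute only if that share exceeds 1/3.7 = 0.2703; otherwise keeping the unit dominates.
Only Player E (8/28) clears that bar, contributing 43; the remaining 5 contribute 0. Total contributed: 43.
Player F keeps 43 and receives 3.7 × 43 × 7/28 = 39.78 from the guild treasury, for a payoff of 82.78.

82.78 gold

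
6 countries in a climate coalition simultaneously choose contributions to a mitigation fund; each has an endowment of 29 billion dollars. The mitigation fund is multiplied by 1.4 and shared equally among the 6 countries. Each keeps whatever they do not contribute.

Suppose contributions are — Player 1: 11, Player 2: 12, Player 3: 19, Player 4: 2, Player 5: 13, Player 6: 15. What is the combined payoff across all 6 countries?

202.80 billion dollars

Total contributed: 11 + 12 + 19 + 2 + 13 + 15 = 72; total kept: 6 × 29 − 72 = 102.
The mitigation fund pays out 1.4 × 72 = 100.80 in aggregate.
Group total = 102 + 100.80 = 202.80.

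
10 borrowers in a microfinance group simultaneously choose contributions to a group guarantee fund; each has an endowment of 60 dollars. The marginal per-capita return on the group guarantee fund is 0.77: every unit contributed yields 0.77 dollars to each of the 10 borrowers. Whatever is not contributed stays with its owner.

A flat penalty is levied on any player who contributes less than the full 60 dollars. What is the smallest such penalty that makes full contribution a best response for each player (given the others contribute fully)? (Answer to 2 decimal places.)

13.80 dollars

Given the others contribute fully, the best deviation is to contribute 0 (any partial contribution still incurs the fine and gives up units whose private return 0.77 is below 1).
Deviating from 60 to 0 saves 60 dollars but forfeits the deviator's share of the drop in the group guarantee fund: 0.77 × 60 = 46.20.
So the deviation gain is 60 − 46.20 = 13.80, and the fine must be at least 13.80 dollars to wipe it out.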